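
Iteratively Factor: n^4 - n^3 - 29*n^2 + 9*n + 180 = (n - 5)*(n^3 + 4*n^2 - 9*n - 36) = (n - 5)*(n + 4)*(n^2 - 9) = (n - 5)*(n - 3)*(n + 4)*(n + 3)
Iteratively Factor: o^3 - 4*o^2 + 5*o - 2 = (o - 1)*(o^2 - 3*o + 2) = (o - 1)^2*(o - 2)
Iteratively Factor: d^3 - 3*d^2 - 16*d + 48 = (d - 3)*(d^2 - 16) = (d - 3)*(d + 4)*(d - 4)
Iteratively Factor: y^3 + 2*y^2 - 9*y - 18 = (y - 3)*(y^2 + 5*y + 6) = (y - 3)*(y + 2)*(y + 3)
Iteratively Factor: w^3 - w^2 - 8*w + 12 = (w - 2)*(w^2 + w - 6) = (w - 2)*(w + 3)*(w - 2)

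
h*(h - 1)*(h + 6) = h^3 + 5*h^2 - 6*h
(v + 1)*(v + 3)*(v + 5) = v^3 + 9*v^2 + 23*v + 15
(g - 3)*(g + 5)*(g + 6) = g^3 + 8*g^2 - 3*g - 90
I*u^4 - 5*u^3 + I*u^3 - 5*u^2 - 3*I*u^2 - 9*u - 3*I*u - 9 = (u + 1)*(u + 3*I)^2*(I*u + 1)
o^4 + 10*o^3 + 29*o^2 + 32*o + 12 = (o + 1)^2*(o + 2)*(o + 6)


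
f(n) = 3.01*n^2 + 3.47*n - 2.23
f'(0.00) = 3.47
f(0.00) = -2.23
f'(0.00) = 3.47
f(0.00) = -2.23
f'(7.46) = 48.38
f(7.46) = 191.17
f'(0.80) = 8.29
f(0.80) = 2.47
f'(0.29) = 5.22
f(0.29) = -0.97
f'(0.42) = 6.00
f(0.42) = -0.24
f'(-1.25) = -4.06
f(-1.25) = -1.86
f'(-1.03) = -2.73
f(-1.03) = -2.61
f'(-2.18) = -9.65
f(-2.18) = 4.51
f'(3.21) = 22.79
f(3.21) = 39.92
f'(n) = 6.02*n + 3.47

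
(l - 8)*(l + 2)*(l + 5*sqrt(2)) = l^3 - 6*l^2 + 5*sqrt(2)*l^2 - 30*sqrt(2)*l - 16*l - 80*sqrt(2)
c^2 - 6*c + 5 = (c - 5)*(c - 1)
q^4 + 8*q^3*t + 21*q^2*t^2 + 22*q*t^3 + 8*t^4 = (q + t)^2*(q + 2*t)*(q + 4*t)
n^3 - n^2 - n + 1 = (n - 1)^2*(n + 1)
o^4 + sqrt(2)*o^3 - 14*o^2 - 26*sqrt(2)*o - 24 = (o - 3*sqrt(2))*(o + sqrt(2))^2*(o + 2*sqrt(2))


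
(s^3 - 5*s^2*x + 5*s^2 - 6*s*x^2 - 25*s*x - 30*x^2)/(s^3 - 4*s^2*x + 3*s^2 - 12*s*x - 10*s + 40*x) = (-s^2 + 5*s*x + 6*x^2)/(-s^2 + 4*s*x + 2*s - 8*x)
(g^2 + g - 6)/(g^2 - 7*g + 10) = (g + 3)/(g - 5)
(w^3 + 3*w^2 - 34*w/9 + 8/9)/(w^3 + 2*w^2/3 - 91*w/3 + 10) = (w^2 + 10*w/3 - 8/3)/(w^2 + w - 30)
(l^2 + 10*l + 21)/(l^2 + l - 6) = (l + 7)/(l - 2)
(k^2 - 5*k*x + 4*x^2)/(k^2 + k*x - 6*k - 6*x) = (k^2 - 5*k*x + 4*x^2)/(k^2 + k*x - 6*k - 6*x)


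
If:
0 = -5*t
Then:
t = 0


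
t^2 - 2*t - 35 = (t - 7)*(t + 5)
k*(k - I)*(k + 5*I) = k^3 + 4*I*k^2 + 5*k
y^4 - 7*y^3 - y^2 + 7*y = y*(y - 7)*(y - 1)*(y + 1)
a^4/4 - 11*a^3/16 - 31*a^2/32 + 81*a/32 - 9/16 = (a/4 + 1/2)*(a - 3)*(a - 3/2)*(a - 1/4)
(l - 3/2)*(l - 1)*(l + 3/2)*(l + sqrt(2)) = l^4 - l^3 + sqrt(2)*l^3 - 9*l^2/4 - sqrt(2)*l^2 - 9*sqrt(2)*l/4 + 9*l/4 + 9*sqrt(2)/4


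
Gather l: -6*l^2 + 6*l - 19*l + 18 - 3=-6*l^2 - 13*l + 15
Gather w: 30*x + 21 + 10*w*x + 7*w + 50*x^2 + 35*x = w*(10*x + 7) + 50*x^2 + 65*x + 21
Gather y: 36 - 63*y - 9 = 27 - 63*y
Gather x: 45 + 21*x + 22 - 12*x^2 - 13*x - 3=-12*x^2 + 8*x + 64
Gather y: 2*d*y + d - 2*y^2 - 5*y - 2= d - 2*y^2 + y*(2*d - 5) - 2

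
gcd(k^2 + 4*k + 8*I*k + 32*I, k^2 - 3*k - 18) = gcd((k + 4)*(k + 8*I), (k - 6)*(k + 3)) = 1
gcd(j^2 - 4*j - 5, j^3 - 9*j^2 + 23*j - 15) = j - 5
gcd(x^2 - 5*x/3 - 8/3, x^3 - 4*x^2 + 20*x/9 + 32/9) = x - 8/3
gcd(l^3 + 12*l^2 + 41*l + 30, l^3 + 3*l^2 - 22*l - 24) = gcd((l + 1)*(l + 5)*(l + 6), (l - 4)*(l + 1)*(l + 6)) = l^2 + 7*l + 6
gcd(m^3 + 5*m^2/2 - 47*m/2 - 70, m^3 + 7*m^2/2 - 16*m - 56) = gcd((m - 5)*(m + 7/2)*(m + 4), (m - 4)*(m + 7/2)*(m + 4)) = m^2 + 15*m/2 + 14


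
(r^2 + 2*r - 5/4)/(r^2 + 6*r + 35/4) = (2*r - 1)/(2*r + 7)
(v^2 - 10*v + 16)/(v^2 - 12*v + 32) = (v - 2)/(v - 4)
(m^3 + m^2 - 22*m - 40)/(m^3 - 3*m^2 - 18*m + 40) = (m + 2)/(m - 2)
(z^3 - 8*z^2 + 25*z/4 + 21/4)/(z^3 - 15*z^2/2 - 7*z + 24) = (2*z^2 - 13*z - 7)/(2*(z^2 - 6*z - 16))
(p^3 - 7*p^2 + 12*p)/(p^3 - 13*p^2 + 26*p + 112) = p*(p^2 - 7*p + 12)/(p^3 - 13*p^2 + 26*p + 112)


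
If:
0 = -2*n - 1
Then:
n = -1/2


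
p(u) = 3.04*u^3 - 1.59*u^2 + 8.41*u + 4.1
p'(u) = 9.12*u^2 - 3.18*u + 8.41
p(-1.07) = -10.44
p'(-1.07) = 22.25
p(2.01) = 39.27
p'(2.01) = 38.86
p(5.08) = 404.32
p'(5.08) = 227.61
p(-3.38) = -159.88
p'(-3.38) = 123.35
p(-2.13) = -50.40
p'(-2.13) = 56.56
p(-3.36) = -157.42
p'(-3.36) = 122.06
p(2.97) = 94.69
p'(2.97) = 79.41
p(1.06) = 14.85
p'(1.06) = 15.29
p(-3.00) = -117.52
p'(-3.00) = 100.03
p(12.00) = 5129.18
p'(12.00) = 1283.53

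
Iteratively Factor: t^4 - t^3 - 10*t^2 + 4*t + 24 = (t - 3)*(t^3 + 2*t^2 - 4*t - 8) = (t - 3)*(t - 2)*(t^2 + 4*t + 4) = (t - 3)*(t - 2)*(t + 2)*(t + 2)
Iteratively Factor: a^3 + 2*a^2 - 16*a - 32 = (a + 2)*(a^2 - 16) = (a - 4)*(a + 2)*(a + 4)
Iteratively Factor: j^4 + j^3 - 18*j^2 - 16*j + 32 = (j - 4)*(j^3 + 5*j^2 + 2*j - 8) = (j - 4)*(j - 1)*(j^2 + 6*j + 8) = (j - 4)*(j - 1)*(j + 2)*(j + 4)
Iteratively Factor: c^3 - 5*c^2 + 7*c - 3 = (c - 3)*(c^2 - 2*c + 1) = (c - 3)*(c - 1)*(c - 1)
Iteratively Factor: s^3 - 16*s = (s + 4)*(s^2 - 4*s) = (s - 4)*(s + 4)*(s)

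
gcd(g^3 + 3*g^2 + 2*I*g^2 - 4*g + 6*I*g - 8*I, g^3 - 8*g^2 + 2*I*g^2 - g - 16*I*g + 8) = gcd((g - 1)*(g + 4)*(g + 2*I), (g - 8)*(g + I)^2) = 1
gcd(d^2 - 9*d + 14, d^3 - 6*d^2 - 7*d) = d - 7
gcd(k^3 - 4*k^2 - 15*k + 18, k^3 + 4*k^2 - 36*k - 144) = k - 6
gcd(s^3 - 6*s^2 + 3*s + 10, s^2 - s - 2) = s^2 - s - 2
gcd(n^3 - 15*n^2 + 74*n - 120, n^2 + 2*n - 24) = n - 4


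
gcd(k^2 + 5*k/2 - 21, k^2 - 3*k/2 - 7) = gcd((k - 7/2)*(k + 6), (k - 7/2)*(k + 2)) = k - 7/2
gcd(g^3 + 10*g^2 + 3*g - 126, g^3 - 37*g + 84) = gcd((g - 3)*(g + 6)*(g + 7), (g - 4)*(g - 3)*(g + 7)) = g^2 + 4*g - 21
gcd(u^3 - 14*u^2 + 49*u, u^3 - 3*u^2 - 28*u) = u^2 - 7*u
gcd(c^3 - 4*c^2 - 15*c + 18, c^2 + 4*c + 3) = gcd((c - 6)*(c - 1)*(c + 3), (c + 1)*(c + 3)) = c + 3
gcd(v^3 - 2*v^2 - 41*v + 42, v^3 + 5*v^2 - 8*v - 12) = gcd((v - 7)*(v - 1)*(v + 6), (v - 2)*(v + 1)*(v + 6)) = v + 6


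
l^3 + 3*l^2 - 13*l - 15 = (l - 3)*(l + 1)*(l + 5)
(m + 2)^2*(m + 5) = m^3 + 9*m^2 + 24*m + 20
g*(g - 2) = g^2 - 2*g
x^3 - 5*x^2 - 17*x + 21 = (x - 7)*(x - 1)*(x + 3)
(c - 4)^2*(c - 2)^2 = c^4 - 12*c^3 + 52*c^2 - 96*c + 64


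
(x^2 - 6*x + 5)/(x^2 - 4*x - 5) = (x - 1)/(x + 1)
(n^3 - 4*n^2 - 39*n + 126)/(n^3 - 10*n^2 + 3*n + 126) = (n^2 + 3*n - 18)/(n^2 - 3*n - 18)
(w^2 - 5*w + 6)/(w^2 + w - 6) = (w - 3)/(w + 3)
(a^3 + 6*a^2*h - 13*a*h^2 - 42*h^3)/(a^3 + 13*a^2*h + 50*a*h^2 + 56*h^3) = (a - 3*h)/(a + 4*h)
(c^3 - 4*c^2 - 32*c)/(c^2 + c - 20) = c*(c^2 - 4*c - 32)/(c^2 + c - 20)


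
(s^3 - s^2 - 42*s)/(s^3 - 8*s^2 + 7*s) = (s + 6)/(s - 1)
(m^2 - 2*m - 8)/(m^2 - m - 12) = (m + 2)/(m + 3)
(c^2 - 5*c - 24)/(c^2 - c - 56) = (c + 3)/(c + 7)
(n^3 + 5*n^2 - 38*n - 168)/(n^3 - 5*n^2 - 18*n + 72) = (n + 7)/(n - 3)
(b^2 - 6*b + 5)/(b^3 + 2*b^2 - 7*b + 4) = (b - 5)/(b^2 + 3*b - 4)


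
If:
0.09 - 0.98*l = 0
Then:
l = 0.09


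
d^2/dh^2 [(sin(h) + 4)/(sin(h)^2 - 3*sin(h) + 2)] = (-sin(h)^4 - 20*sin(h)^3 + 30*sin(h)^2 + 44*sin(h) - 68)/((sin(h) - 2)^3*(sin(h) - 1)^2)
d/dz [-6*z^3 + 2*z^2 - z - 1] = -18*z^2 + 4*z - 1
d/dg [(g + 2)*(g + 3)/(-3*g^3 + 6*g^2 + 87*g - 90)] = (g^4 + 10*g^3 + 37*g^2 - 84*g - 324)/(3*(g^6 - 4*g^5 - 54*g^4 + 176*g^3 + 721*g^2 - 1740*g + 900))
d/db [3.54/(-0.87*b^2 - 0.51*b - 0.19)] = (6.1596*b + 1.8054)/(0.87*b^2 + 0.51*b + 0.19)^2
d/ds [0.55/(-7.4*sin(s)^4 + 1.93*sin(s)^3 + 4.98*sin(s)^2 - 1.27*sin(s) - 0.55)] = (16.28*sin(s)^3 - 3.1845*sin(s)^2 - 5.478*sin(s) + 0.6985)*cos(s)/(7.4*sin(s)^4 - 1.93*sin(s)^3 - 4.98*sin(s)^2 + 1.27*sin(s) + 0.55)^2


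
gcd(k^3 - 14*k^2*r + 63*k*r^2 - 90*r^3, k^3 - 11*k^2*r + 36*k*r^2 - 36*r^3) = k^2 - 9*k*r + 18*r^2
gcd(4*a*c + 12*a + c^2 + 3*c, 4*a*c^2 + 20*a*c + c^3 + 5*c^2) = 4*a + c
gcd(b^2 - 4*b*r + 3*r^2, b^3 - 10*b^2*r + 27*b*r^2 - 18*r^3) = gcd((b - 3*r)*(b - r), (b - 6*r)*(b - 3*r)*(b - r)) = b^2 - 4*b*r + 3*r^2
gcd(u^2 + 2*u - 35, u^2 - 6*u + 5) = u - 5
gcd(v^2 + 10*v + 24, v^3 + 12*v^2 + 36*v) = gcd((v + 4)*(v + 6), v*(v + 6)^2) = v + 6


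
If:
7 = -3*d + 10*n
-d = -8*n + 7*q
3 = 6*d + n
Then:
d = 23/63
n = 17/21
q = 55/63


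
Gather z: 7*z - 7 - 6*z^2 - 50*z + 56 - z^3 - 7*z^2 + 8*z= -z^3 - 13*z^2 - 35*z + 49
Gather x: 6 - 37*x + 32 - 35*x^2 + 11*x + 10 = -35*x^2 - 26*x + 48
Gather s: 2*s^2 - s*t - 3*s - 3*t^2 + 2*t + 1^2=2*s^2 + s*(-t - 3) - 3*t^2 + 2*t + 1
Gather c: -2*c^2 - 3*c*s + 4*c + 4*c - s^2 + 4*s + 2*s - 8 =-2*c^2 + c*(8 - 3*s) - s^2 + 6*s - 8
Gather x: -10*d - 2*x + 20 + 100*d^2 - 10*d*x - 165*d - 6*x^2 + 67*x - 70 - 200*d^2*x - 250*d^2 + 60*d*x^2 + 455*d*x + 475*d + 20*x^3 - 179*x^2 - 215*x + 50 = -150*d^2 + 300*d + 20*x^3 + x^2*(60*d - 185) + x*(-200*d^2 + 445*d - 150)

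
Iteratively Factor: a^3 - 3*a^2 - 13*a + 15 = (a + 3)*(a^2 - 6*a + 5) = (a - 1)*(a + 3)*(a - 5)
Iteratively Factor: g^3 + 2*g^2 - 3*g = (g - 1)*(g^2 + 3*g) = (g - 1)*(g + 3)*(g)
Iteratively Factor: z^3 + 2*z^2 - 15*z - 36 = (z - 4)*(z^2 + 6*z + 9) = (z - 4)*(z + 3)*(z + 3)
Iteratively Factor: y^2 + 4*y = (y + 4)*(y)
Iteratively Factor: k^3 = (k)*(k^2) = k^2*(k)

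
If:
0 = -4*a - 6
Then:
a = -3/2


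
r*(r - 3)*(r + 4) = r^3 + r^2 - 12*r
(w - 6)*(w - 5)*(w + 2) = w^3 - 9*w^2 + 8*w + 60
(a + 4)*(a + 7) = a^2 + 11*a + 28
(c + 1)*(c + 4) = c^2 + 5*c + 4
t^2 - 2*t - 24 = (t - 6)*(t + 4)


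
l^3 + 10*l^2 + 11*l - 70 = (l - 2)*(l + 5)*(l + 7)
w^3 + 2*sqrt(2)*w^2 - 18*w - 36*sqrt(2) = (w - 3*sqrt(2))*(w + 2*sqrt(2))*(w + 3*sqrt(2))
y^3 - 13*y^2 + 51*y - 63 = (y - 7)*(y - 3)^2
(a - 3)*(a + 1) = a^2 - 2*a - 3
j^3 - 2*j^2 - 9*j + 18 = (j - 3)*(j - 2)*(j + 3)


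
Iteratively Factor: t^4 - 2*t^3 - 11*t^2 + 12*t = (t - 4)*(t^3 + 2*t^2 - 3*t) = (t - 4)*(t + 3)*(t^2 - t) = t*(t - 4)*(t + 3)*(t - 1)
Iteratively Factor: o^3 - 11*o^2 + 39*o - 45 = (o - 5)*(o^2 - 6*o + 9) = (o - 5)*(o - 3)*(o - 3)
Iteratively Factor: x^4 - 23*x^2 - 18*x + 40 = (x + 4)*(x^3 - 4*x^2 - 7*x + 10) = (x - 1)*(x + 4)*(x^2 - 3*x - 10) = (x - 5)*(x - 1)*(x + 4)*(x + 2)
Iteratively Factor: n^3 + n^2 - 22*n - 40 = (n + 2)*(n^2 - n - 20) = (n - 5)*(n + 2)*(n + 4)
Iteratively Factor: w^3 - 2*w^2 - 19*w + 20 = (w + 4)*(w^2 - 6*w + 5) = (w - 5)*(w + 4)*(w - 1)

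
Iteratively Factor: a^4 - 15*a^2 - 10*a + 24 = (a + 3)*(a^3 - 3*a^2 - 6*a + 8) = (a + 2)*(a + 3)*(a^2 - 5*a + 4) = (a - 1)*(a + 2)*(a + 3)*(a - 4)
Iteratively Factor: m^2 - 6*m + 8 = (m - 4)*(m - 2)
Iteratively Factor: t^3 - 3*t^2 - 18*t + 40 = (t - 5)*(t^2 + 2*t - 8) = (t - 5)*(t - 2)*(t + 4)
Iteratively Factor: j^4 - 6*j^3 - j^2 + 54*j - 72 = (j - 3)*(j^3 - 3*j^2 - 10*j + 24) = (j - 3)*(j + 3)*(j^2 - 6*j + 8) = (j - 4)*(j - 3)*(j + 3)*(j - 2)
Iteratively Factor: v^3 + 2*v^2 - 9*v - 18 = (v - 3)*(v^2 + 5*v + 6) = (v - 3)*(v + 2)*(v + 3)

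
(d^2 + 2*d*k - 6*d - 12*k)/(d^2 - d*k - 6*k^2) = (d - 6)/(d - 3*k)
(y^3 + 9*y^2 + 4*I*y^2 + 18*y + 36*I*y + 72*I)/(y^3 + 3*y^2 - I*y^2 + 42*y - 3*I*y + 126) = (y^2 + y*(6 + 4*I) + 24*I)/(y^2 - I*y + 42)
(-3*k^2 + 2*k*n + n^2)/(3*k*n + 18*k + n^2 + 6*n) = (-k + n)/(n + 6)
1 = 1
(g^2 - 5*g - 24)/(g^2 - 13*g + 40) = (g + 3)/(g - 5)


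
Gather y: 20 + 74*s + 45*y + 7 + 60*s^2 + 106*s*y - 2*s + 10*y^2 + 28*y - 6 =60*s^2 + 72*s + 10*y^2 + y*(106*s + 73) + 21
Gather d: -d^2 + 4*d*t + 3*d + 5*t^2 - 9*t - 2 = -d^2 + d*(4*t + 3) + 5*t^2 - 9*t - 2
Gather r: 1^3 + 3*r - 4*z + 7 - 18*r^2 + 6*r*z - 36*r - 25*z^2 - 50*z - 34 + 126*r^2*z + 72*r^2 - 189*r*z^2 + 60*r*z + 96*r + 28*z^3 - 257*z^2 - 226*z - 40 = r^2*(126*z + 54) + r*(-189*z^2 + 66*z + 63) + 28*z^3 - 282*z^2 - 280*z - 66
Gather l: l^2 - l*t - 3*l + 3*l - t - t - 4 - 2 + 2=l^2 - l*t - 2*t - 4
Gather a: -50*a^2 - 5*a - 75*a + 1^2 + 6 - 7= -50*a^2 - 80*a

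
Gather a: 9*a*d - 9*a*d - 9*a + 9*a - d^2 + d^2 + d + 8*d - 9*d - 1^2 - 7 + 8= 0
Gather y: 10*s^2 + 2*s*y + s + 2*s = 10*s^2 + 2*s*y + 3*s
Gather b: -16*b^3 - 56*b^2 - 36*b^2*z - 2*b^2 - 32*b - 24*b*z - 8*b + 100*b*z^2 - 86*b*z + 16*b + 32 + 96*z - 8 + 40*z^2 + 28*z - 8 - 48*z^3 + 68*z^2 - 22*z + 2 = -16*b^3 + b^2*(-36*z - 58) + b*(100*z^2 - 110*z - 24) - 48*z^3 + 108*z^2 + 102*z + 18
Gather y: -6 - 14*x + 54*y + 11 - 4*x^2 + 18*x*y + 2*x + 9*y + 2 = -4*x^2 - 12*x + y*(18*x + 63) + 7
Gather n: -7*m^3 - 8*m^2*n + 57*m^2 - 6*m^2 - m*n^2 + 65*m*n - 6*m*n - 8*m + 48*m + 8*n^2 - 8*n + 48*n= -7*m^3 + 51*m^2 + 40*m + n^2*(8 - m) + n*(-8*m^2 + 59*m + 40)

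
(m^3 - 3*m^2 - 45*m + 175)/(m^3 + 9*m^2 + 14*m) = (m^2 - 10*m + 25)/(m*(m + 2))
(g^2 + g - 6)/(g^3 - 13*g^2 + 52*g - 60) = (g + 3)/(g^2 - 11*g + 30)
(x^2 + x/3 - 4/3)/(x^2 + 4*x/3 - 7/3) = (3*x + 4)/(3*x + 7)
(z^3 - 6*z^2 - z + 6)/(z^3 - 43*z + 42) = (z + 1)/(z + 7)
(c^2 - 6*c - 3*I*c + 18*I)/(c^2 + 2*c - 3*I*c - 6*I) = (c - 6)/(c + 2)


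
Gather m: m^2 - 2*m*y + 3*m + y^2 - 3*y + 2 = m^2 + m*(3 - 2*y) + y^2 - 3*y + 2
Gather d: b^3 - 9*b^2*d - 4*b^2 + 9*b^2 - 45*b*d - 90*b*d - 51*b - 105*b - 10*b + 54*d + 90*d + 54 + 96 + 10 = b^3 + 5*b^2 - 166*b + d*(-9*b^2 - 135*b + 144) + 160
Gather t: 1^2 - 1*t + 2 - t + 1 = 4 - 2*t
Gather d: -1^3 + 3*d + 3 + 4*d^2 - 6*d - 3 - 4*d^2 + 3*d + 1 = 0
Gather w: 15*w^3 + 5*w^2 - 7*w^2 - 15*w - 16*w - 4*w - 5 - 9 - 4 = 15*w^3 - 2*w^2 - 35*w - 18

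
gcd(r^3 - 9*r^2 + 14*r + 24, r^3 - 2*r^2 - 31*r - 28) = r + 1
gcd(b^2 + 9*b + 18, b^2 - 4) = 1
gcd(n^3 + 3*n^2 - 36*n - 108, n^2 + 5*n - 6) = n + 6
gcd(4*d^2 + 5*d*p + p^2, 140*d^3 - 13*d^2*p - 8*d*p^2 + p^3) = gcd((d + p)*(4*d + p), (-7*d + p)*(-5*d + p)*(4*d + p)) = 4*d + p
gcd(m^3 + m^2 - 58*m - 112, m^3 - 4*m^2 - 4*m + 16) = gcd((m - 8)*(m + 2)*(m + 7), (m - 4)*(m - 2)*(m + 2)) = m + 2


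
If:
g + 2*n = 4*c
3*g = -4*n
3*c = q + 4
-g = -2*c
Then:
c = 0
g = 0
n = 0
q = -4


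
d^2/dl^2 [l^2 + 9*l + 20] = 2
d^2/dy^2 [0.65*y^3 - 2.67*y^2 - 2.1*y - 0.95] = 3.9*y - 5.34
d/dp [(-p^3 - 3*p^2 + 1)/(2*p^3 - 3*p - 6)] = 3*(2*p^4 + 2*p^3 + 7*p^2 + 12*p + 1)/(4*p^6 - 12*p^4 - 24*p^3 + 9*p^2 + 36*p + 36)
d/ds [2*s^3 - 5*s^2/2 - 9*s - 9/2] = 6*s^2 - 5*s - 9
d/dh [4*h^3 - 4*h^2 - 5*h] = 12*h^2 - 8*h - 5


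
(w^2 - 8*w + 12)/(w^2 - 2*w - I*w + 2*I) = (w - 6)/(w - I)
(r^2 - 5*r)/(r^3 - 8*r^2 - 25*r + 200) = r/(r^2 - 3*r - 40)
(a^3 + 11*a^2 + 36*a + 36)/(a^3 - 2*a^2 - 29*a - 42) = (a + 6)/(a - 7)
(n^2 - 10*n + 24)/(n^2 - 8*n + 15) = (n^2 - 10*n + 24)/(n^2 - 8*n + 15)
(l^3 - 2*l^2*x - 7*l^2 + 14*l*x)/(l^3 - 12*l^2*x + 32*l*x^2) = (l^2 - 2*l*x - 7*l + 14*x)/(l^2 - 12*l*x + 32*x^2)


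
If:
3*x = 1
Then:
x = 1/3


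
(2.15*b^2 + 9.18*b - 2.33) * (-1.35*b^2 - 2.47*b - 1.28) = -2.9025*b^4 - 17.7035*b^3 - 22.2811*b^2 - 5.9953*b + 2.9824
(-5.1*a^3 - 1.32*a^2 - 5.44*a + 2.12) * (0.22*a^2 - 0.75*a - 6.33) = -1.122*a^5 + 3.5346*a^4 + 32.0762*a^3 + 12.902*a^2 + 32.8452*a - 13.4196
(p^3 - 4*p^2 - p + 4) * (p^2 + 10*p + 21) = p^5 + 6*p^4 - 20*p^3 - 90*p^2 + 19*p + 84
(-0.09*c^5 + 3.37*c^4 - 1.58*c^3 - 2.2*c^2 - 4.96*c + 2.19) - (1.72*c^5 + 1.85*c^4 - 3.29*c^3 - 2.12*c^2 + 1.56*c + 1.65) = -1.81*c^5 + 1.52*c^4 + 1.71*c^3 - 0.0800000000000001*c^2 - 6.52*c + 0.54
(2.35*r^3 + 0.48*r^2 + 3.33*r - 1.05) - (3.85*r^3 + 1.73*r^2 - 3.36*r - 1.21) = -1.5*r^3 - 1.25*r^2 + 6.69*r + 0.16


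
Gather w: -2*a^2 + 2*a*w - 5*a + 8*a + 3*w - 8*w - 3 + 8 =-2*a^2 + 3*a + w*(2*a - 5) + 5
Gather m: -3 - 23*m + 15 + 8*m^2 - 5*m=8*m^2 - 28*m + 12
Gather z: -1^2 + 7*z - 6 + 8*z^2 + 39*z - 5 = 8*z^2 + 46*z - 12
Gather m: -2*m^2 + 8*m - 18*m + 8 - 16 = -2*m^2 - 10*m - 8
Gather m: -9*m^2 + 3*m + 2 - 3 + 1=-9*m^2 + 3*m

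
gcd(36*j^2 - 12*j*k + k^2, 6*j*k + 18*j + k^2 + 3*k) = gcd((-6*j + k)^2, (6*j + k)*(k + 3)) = 1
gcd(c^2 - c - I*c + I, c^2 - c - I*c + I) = c^2 + c*(-1 - I) + I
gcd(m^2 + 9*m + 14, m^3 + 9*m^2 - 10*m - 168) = m + 7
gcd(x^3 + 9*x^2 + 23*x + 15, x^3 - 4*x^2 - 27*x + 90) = x + 5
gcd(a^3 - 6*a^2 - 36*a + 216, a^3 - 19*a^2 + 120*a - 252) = a^2 - 12*a + 36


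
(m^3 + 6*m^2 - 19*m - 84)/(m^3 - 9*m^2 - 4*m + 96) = (m + 7)/(m - 8)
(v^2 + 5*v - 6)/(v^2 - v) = (v + 6)/v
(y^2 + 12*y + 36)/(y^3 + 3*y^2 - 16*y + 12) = (y + 6)/(y^2 - 3*y + 2)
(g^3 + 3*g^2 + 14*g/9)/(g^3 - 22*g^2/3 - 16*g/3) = (g + 7/3)/(g - 8)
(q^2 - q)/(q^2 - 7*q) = (q - 1)/(q - 7)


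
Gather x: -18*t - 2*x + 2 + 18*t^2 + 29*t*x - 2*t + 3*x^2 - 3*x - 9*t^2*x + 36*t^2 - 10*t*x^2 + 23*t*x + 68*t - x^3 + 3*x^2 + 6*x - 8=54*t^2 + 48*t - x^3 + x^2*(6 - 10*t) + x*(-9*t^2 + 52*t + 1) - 6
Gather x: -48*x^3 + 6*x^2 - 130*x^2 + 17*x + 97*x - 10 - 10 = -48*x^3 - 124*x^2 + 114*x - 20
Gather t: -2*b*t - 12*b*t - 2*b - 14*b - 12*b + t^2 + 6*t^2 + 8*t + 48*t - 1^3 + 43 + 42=-28*b + 7*t^2 + t*(56 - 14*b) + 84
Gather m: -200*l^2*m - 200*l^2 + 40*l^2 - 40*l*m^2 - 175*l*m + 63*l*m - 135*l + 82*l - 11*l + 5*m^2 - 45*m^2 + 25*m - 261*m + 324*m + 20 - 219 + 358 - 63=-160*l^2 - 64*l + m^2*(-40*l - 40) + m*(-200*l^2 - 112*l + 88) + 96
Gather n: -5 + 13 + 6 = 14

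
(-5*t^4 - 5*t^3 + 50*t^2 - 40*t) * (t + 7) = -5*t^5 - 40*t^4 + 15*t^3 + 310*t^2 - 280*t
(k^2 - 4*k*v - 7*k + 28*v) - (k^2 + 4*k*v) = -8*k*v - 7*k + 28*v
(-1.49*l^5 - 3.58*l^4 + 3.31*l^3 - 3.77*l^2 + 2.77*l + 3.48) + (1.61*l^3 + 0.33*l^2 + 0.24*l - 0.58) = -1.49*l^5 - 3.58*l^4 + 4.92*l^3 - 3.44*l^2 + 3.01*l + 2.9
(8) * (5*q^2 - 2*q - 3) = 40*q^2 - 16*q - 24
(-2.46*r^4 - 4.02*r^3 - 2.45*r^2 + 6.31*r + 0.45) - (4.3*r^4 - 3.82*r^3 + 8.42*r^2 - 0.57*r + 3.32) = -6.76*r^4 - 0.2*r^3 - 10.87*r^2 + 6.88*r - 2.87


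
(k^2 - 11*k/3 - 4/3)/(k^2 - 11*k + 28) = (k + 1/3)/(k - 7)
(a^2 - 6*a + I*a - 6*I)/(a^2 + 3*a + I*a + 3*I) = (a - 6)/(a + 3)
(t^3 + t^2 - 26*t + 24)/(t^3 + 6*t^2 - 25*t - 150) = (t^2 - 5*t + 4)/(t^2 - 25)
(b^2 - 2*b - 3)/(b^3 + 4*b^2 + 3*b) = (b - 3)/(b*(b + 3))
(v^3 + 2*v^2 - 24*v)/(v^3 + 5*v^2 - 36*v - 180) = v*(v - 4)/(v^2 - v - 30)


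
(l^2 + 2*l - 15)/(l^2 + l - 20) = (l - 3)/(l - 4)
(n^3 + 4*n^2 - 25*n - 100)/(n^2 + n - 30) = (n^2 + 9*n + 20)/(n + 6)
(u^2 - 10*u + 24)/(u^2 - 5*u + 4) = (u - 6)/(u - 1)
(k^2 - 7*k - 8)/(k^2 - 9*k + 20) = (k^2 - 7*k - 8)/(k^2 - 9*k + 20)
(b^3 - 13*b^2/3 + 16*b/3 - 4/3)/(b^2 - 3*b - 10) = (-3*b^3 + 13*b^2 - 16*b + 4)/(3*(-b^2 + 3*b + 10))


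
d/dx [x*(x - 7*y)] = 2*x - 7*y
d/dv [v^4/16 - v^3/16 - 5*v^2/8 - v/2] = v^3/4 - 3*v^2/16 - 5*v/4 - 1/2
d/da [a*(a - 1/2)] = 2*a - 1/2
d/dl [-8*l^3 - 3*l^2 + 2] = 6*l*(-4*l - 1)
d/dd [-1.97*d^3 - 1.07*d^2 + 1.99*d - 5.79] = -5.91*d^2 - 2.14*d + 1.99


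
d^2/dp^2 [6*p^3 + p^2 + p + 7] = 36*p + 2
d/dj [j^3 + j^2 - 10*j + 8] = 3*j^2 + 2*j - 10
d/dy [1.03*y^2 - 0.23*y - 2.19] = 2.06*y - 0.23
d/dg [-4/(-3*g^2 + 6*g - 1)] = 24*(1 - g)/(3*g^2 - 6*g + 1)^2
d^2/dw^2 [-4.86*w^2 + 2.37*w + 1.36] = -9.72000000000000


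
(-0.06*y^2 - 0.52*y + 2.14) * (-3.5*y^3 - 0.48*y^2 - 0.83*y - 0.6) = 0.21*y^5 + 1.8488*y^4 - 7.1906*y^3 - 0.5596*y^2 - 1.4642*y - 1.284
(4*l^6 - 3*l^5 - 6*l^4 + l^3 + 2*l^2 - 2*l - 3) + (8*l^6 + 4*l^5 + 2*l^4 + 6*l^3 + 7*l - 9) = 12*l^6 + l^5 - 4*l^4 + 7*l^3 + 2*l^2 + 5*l - 12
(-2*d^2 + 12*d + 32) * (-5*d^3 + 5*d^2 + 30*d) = 10*d^5 - 70*d^4 - 160*d^3 + 520*d^2 + 960*d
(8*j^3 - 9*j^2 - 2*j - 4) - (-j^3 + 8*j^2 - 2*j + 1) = 9*j^3 - 17*j^2 - 5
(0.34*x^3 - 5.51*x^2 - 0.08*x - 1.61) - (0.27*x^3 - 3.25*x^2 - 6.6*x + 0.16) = 0.07*x^3 - 2.26*x^2 + 6.52*x - 1.77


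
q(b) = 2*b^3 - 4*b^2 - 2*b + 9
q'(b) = 6*b^2 - 8*b - 2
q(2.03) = 5.19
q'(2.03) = 6.49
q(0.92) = 5.33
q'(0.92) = -4.28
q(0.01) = 8.98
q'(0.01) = -2.08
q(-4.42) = -233.01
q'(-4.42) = 150.58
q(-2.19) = -26.81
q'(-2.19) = 44.30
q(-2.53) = -43.93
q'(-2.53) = 56.65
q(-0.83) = 6.76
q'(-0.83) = 8.77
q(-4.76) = -287.81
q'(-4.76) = 172.03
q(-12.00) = -3999.00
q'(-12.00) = 958.00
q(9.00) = 1125.00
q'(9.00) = 412.00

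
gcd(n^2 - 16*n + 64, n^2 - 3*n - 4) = 1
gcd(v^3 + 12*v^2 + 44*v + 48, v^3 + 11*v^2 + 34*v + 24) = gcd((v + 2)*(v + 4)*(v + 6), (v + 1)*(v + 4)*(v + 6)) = v^2 + 10*v + 24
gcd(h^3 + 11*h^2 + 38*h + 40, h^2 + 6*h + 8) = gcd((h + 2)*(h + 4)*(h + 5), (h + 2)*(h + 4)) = h^2 + 6*h + 8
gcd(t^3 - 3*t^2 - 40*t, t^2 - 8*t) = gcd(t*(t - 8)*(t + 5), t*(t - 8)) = t^2 - 8*t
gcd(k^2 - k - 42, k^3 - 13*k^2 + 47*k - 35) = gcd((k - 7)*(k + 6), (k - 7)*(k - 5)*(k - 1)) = k - 7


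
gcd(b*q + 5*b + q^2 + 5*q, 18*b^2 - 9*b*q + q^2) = 1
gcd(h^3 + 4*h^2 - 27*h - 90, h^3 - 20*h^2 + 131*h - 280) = h - 5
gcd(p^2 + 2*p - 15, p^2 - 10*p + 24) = 1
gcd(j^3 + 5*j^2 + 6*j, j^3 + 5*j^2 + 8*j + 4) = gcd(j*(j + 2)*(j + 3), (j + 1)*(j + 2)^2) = j + 2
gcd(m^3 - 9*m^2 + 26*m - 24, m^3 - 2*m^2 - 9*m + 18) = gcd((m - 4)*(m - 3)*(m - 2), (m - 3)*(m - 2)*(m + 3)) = m^2 - 5*m + 6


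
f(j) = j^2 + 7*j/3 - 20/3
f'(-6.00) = -9.67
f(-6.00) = 15.33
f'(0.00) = 2.33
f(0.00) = -6.67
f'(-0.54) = 1.25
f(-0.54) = -7.64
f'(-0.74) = 0.85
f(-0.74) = -7.85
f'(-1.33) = -0.33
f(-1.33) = -8.00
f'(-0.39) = 1.55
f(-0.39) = -7.42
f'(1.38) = 5.09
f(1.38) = -1.54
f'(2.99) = 8.31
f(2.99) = 9.25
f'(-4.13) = -5.93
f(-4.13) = 0.75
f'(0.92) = 4.17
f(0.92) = -3.67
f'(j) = 2*j + 7/3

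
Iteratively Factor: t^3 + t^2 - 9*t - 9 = (t + 1)*(t^2 - 9) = (t - 3)*(t + 1)*(t + 3)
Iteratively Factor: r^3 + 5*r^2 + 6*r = (r)*(r^2 + 5*r + 6) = r*(r + 3)*(r + 2)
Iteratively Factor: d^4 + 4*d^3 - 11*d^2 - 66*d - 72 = (d + 3)*(d^3 + d^2 - 14*d - 24) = (d + 2)*(d + 3)*(d^2 - d - 12) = (d - 4)*(d + 2)*(d + 3)*(d + 3)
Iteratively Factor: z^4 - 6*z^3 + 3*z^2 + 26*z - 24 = (z - 4)*(z^3 - 2*z^2 - 5*z + 6) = (z - 4)*(z - 3)*(z^2 + z - 2) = (z - 4)*(z - 3)*(z + 2)*(z - 1)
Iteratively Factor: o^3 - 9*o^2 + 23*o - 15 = (o - 5)*(o^2 - 4*o + 3) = (o - 5)*(o - 1)*(o - 3)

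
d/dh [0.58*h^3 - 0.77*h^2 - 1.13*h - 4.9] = 1.74*h^2 - 1.54*h - 1.13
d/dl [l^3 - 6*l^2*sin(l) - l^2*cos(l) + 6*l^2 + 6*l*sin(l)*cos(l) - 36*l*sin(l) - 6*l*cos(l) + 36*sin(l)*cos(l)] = l^2*sin(l) - 6*l^2*cos(l) + 3*l^2 - 6*l*sin(l) - 38*l*cos(l) + 6*l*cos(2*l) + 12*l - 36*sin(l) + 3*sin(2*l) - 6*cos(l) + 36*cos(2*l)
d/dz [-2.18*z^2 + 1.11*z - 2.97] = 1.11 - 4.36*z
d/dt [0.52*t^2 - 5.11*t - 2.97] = 1.04*t - 5.11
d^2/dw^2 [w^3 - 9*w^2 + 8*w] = 6*w - 18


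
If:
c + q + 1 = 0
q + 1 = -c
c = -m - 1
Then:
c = -q - 1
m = q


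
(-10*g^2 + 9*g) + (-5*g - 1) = -10*g^2 + 4*g - 1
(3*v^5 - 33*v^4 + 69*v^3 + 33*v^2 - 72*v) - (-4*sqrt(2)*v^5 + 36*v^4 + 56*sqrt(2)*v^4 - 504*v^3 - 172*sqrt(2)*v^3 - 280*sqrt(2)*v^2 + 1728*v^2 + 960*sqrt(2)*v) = 3*v^5 + 4*sqrt(2)*v^5 - 56*sqrt(2)*v^4 - 69*v^4 + 172*sqrt(2)*v^3 + 573*v^3 - 1695*v^2 + 280*sqrt(2)*v^2 - 960*sqrt(2)*v - 72*v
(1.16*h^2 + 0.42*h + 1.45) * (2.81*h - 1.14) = 3.2596*h^3 - 0.1422*h^2 + 3.5957*h - 1.653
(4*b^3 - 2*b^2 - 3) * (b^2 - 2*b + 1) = 4*b^5 - 10*b^4 + 8*b^3 - 5*b^2 + 6*b - 3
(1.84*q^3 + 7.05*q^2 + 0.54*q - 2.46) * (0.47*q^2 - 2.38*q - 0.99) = 0.8648*q^5 - 1.0657*q^4 - 18.3468*q^3 - 9.4209*q^2 + 5.3202*q + 2.4354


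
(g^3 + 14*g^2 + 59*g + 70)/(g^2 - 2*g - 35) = (g^2 + 9*g + 14)/(g - 7)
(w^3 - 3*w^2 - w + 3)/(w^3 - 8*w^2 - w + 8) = (w - 3)/(w - 8)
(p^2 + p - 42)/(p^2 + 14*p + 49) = (p - 6)/(p + 7)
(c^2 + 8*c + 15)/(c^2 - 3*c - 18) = (c + 5)/(c - 6)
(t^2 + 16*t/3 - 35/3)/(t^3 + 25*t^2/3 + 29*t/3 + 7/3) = (3*t - 5)/(3*t^2 + 4*t + 1)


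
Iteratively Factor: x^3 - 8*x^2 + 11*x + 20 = (x - 4)*(x^2 - 4*x - 5) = (x - 4)*(x + 1)*(x - 5)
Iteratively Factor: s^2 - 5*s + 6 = (s - 2)*(s - 3)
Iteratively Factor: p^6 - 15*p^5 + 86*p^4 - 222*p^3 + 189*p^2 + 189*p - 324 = (p - 3)*(p^5 - 12*p^4 + 50*p^3 - 72*p^2 - 27*p + 108) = (p - 4)*(p - 3)*(p^4 - 8*p^3 + 18*p^2 - 27) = (p - 4)*(p - 3)^2*(p^3 - 5*p^2 + 3*p + 9) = (p - 4)*(p - 3)^3*(p^2 - 2*p - 3) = (p - 4)*(p - 3)^3*(p + 1)*(p - 3)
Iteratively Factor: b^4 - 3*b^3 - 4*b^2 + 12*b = (b - 3)*(b^3 - 4*b) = (b - 3)*(b - 2)*(b^2 + 2*b) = b*(b - 3)*(b - 2)*(b + 2)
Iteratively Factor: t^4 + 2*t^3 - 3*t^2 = (t)*(t^3 + 2*t^2 - 3*t) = t^2*(t^2 + 2*t - 3) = t^2*(t - 1)*(t + 3)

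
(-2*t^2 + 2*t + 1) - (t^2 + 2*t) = 1 - 3*t^2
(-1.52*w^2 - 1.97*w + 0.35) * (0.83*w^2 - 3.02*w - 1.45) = -1.2616*w^4 + 2.9553*w^3 + 8.4439*w^2 + 1.7995*w - 0.5075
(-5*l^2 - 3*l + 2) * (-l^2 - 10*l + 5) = 5*l^4 + 53*l^3 + 3*l^2 - 35*l + 10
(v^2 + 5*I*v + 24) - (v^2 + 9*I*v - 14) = -4*I*v + 38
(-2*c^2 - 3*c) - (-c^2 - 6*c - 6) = -c^2 + 3*c + 6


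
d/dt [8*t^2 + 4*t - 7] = 16*t + 4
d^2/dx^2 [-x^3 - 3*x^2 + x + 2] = -6*x - 6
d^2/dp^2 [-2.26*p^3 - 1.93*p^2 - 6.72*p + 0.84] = -13.56*p - 3.86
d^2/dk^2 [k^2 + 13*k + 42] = 2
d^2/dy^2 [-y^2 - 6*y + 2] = -2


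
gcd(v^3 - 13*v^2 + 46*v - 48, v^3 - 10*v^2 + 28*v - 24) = v - 2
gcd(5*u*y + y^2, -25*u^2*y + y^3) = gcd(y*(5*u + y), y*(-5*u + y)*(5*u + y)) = 5*u*y + y^2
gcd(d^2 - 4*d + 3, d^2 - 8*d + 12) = 1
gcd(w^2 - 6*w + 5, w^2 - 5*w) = w - 5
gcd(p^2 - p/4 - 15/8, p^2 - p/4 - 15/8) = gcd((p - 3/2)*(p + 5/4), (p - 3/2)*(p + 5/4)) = p^2 - p/4 - 15/8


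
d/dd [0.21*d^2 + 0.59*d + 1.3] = 0.42*d + 0.59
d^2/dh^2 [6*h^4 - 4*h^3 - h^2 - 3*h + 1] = 72*h^2 - 24*h - 2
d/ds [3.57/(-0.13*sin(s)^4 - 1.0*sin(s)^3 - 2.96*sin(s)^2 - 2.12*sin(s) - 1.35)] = (1.8564*sin(s)^3 + 10.71*sin(s)^2 + 21.1344*sin(s) + 7.5684)*cos(s)/(0.13*sin(s)^4 + 1.0*sin(s)^3 + 2.96*sin(s)^2 + 2.12*sin(s) + 1.35)^2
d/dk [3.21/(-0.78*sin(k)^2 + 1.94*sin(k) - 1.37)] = (5.0076*sin(k) - 6.2274)*cos(k)/(0.78*sin(k)^2 - 1.94*sin(k) + 1.37)^2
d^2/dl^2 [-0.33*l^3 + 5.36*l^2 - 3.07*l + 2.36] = 10.72 - 1.98*l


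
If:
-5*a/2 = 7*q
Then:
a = -14*q/5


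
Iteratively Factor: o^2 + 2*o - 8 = (o + 4)*(o - 2)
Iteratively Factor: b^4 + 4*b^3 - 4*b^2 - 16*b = (b - 2)*(b^3 + 6*b^2 + 8*b) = b*(b - 2)*(b^2 + 6*b + 8) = b*(b - 2)*(b + 2)*(b + 4)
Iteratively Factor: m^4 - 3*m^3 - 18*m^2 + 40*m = (m - 5)*(m^3 + 2*m^2 - 8*m) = (m - 5)*(m + 4)*(m^2 - 2*m) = m*(m - 5)*(m + 4)*(m - 2)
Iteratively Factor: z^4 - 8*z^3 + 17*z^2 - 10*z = (z - 5)*(z^3 - 3*z^2 + 2*z) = (z - 5)*(z - 2)*(z^2 - z) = z*(z - 5)*(z - 2)*(z - 1)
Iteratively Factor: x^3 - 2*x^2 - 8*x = (x)*(x^2 - 2*x - 8) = x*(x - 4)*(x + 2)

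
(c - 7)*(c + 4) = c^2 - 3*c - 28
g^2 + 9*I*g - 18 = (g + 3*I)*(g + 6*I)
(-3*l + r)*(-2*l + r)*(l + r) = 6*l^3 + l^2*r - 4*l*r^2 + r^3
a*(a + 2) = a^2 + 2*a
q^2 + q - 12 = (q - 3)*(q + 4)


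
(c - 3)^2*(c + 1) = c^3 - 5*c^2 + 3*c + 9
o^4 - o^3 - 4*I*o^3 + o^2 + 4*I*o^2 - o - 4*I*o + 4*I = (o - 1)*(o - 4*I)*(o - I)*(o + I)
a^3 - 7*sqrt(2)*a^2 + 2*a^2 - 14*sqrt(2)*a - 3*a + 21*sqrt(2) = (a - 1)*(a + 3)*(a - 7*sqrt(2))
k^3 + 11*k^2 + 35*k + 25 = (k + 1)*(k + 5)^2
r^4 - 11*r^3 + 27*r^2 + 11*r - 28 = (r - 7)*(r - 4)*(r - 1)*(r + 1)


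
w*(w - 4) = w^2 - 4*w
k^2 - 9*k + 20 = (k - 5)*(k - 4)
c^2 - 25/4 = (c - 5/2)*(c + 5/2)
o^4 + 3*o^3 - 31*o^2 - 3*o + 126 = (o - 3)^2*(o + 2)*(o + 7)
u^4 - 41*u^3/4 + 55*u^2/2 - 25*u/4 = u*(u - 5)^2*(u - 1/4)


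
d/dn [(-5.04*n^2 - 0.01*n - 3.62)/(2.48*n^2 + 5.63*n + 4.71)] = (-28.3504*n^2 - 29.5216*n + 20.3335)/(6.1504*n^4 + 27.9248*n^3 + 55.0585*n^2 + 53.0346*n + 22.1841)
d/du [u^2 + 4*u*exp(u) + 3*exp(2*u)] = 4*u*exp(u) + 2*u + 6*exp(2*u) + 4*exp(u)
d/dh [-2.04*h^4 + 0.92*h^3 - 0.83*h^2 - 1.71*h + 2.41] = -8.16*h^3 + 2.76*h^2 - 1.66*h - 1.71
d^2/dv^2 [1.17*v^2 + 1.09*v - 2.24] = 2.34000000000000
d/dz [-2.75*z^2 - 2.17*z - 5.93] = -5.5*z - 2.17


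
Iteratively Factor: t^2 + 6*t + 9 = (t + 3)*(t + 3)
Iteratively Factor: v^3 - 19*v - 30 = (v + 3)*(v^2 - 3*v - 10) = (v + 2)*(v + 3)*(v - 5)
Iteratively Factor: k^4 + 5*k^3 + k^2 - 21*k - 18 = (k + 1)*(k^3 + 4*k^2 - 3*k - 18) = (k - 2)*(k + 1)*(k^2 + 6*k + 9) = (k - 2)*(k + 1)*(k + 3)*(k + 3)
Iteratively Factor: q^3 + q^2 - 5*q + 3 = (q + 3)*(q^2 - 2*q + 1) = (q - 1)*(q + 3)*(q - 1)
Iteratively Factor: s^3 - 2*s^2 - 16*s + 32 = (s - 2)*(s^2 - 16) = (s - 2)*(s + 4)*(s - 4)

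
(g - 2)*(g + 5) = g^2 + 3*g - 10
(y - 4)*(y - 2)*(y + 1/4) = y^3 - 23*y^2/4 + 13*y/2 + 2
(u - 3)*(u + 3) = u^2 - 9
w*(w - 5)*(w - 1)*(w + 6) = w^4 - 31*w^2 + 30*w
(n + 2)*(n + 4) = n^2 + 6*n + 8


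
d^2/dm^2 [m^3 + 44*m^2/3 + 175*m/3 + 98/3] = 6*m + 88/3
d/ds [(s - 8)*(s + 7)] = 2*s - 1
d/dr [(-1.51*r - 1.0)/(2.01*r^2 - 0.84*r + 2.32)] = (3.0351*r^2 + 4.02*r - 4.3432)/(4.0401*r^4 - 3.3768*r^3 + 10.032*r^2 - 3.8976*r + 5.3824)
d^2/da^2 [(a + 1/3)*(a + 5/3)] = 2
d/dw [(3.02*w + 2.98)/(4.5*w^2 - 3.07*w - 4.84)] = (13.59*w^2 - 9.2714*w - (3.02*w + 2.98)*(9.0*w - 3.07) - 14.6168)/(-4.5*w^2 + 3.07*w + 4.84)^2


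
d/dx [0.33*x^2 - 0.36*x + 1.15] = 0.66*x - 0.36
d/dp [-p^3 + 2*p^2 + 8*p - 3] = -3*p^2 + 4*p + 8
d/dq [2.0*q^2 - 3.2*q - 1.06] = 4.0*q - 3.2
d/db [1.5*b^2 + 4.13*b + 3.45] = 3.0*b + 4.13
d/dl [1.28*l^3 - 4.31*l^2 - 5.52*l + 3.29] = 3.84*l^2 - 8.62*l - 5.52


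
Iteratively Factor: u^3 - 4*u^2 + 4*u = (u)*(u^2 - 4*u + 4) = u*(u - 2)*(u - 2)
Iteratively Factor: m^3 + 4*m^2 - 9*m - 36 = (m - 3)*(m^2 + 7*m + 12) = (m - 3)*(m + 4)*(m + 3)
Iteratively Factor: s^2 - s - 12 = (s - 4)*(s + 3)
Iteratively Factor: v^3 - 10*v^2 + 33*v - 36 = (v - 4)*(v^2 - 6*v + 9) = (v - 4)*(v - 3)*(v - 3)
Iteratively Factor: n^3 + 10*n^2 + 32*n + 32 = (n + 4)*(n^2 + 6*n + 8) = (n + 4)^2*(n + 2)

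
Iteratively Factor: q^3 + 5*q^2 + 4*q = (q + 1)*(q^2 + 4*q) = q*(q + 1)*(q + 4)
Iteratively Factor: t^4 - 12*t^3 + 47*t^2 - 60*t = (t - 4)*(t^3 - 8*t^2 + 15*t) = t*(t - 4)*(t^2 - 8*t + 15) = t*(t - 5)*(t - 4)*(t - 3)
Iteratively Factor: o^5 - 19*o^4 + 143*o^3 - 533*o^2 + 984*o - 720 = (o - 4)*(o^4 - 15*o^3 + 83*o^2 - 201*o + 180) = (o - 4)^2*(o^3 - 11*o^2 + 39*o - 45) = (o - 4)^2*(o - 3)*(o^2 - 8*o + 15) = (o - 5)*(o - 4)^2*(o - 3)*(o - 3)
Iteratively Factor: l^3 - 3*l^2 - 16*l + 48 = (l + 4)*(l^2 - 7*l + 12) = (l - 4)*(l + 4)*(l - 3)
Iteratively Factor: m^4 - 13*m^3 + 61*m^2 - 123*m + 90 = (m - 5)*(m^3 - 8*m^2 + 21*m - 18) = (m - 5)*(m - 3)*(m^2 - 5*m + 6) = (m - 5)*(m - 3)^2*(m - 2)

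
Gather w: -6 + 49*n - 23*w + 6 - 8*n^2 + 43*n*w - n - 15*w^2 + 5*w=-8*n^2 + 48*n - 15*w^2 + w*(43*n - 18)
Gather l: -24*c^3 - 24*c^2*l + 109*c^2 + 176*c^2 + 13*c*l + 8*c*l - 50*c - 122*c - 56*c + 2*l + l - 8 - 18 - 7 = -24*c^3 + 285*c^2 - 228*c + l*(-24*c^2 + 21*c + 3) - 33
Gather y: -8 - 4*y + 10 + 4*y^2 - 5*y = 4*y^2 - 9*y + 2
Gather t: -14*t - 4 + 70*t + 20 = 56*t + 16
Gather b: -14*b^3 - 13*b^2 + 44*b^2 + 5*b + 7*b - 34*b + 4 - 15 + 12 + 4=-14*b^3 + 31*b^2 - 22*b + 5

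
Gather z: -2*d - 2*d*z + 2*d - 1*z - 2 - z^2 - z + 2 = -z^2 + z*(-2*d - 2)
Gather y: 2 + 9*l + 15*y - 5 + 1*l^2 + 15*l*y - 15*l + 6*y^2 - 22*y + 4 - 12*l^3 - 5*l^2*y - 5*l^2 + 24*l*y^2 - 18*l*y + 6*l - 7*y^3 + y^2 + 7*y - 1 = -12*l^3 - 4*l^2 - 7*y^3 + y^2*(24*l + 7) + y*(-5*l^2 - 3*l)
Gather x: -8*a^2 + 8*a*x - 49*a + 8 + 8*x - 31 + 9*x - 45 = -8*a^2 - 49*a + x*(8*a + 17) - 68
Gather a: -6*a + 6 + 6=12 - 6*a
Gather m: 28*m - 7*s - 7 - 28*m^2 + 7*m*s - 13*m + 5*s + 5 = -28*m^2 + m*(7*s + 15) - 2*s - 2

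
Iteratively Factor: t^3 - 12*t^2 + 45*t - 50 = (t - 2)*(t^2 - 10*t + 25) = (t - 5)*(t - 2)*(t - 5)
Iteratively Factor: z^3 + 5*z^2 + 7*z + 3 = (z + 1)*(z^2 + 4*z + 3) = (z + 1)*(z + 3)*(z + 1)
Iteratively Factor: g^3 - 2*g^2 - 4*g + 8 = (g - 2)*(g^2 - 4) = (g - 2)^2*(g + 2)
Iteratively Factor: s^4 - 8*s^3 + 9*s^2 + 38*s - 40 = (s - 1)*(s^3 - 7*s^2 + 2*s + 40) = (s - 5)*(s - 1)*(s^2 - 2*s - 8) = (s - 5)*(s - 1)*(s + 2)*(s - 4)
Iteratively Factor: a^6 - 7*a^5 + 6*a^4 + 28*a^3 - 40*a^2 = (a - 5)*(a^5 - 2*a^4 - 4*a^3 + 8*a^2) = (a - 5)*(a + 2)*(a^4 - 4*a^3 + 4*a^2) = (a - 5)*(a - 2)*(a + 2)*(a^3 - 2*a^2) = a*(a - 5)*(a - 2)*(a + 2)*(a^2 - 2*a) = a*(a - 5)*(a - 2)^2*(a + 2)*(a)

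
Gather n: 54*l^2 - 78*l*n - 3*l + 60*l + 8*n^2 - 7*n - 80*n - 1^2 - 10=54*l^2 + 57*l + 8*n^2 + n*(-78*l - 87) - 11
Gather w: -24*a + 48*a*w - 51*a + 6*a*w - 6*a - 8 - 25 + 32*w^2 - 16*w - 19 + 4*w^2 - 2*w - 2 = -81*a + 36*w^2 + w*(54*a - 18) - 54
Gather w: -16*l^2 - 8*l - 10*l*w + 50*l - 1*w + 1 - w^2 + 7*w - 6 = -16*l^2 + 42*l - w^2 + w*(6 - 10*l) - 5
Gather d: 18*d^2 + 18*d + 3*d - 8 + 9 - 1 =18*d^2 + 21*d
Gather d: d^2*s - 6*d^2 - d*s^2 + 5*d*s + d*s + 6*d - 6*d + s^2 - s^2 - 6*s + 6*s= d^2*(s - 6) + d*(-s^2 + 6*s)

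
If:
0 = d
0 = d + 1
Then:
No Solution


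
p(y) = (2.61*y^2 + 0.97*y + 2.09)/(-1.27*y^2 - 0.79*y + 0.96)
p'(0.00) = 2.80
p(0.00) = 2.18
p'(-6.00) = -0.06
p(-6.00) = -2.25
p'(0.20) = 8.17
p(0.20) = 3.18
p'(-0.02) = 2.50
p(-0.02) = 2.12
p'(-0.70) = -6.36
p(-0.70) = 3.02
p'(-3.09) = -0.49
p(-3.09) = -2.75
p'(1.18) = 4.49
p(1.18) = -3.95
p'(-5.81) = -0.06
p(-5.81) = -2.27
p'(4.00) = 0.06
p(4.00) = -2.12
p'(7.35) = 0.01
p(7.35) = -2.05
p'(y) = (2.54*y + 0.79)*(2.61*y^2 + 0.97*y + 2.09)/(-1.27*y^2 - 0.79*y + 0.96)^2 + (5.22*y + 0.97)/(-1.27*y^2 - 0.79*y + 0.96)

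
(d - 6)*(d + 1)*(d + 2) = d^3 - 3*d^2 - 16*d - 12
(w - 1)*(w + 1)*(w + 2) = w^3 + 2*w^2 - w - 2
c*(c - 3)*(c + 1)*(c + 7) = c^4 + 5*c^3 - 17*c^2 - 21*c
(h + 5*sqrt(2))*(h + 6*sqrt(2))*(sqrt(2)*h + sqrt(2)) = sqrt(2)*h^3 + sqrt(2)*h^2 + 22*h^2 + 22*h + 60*sqrt(2)*h + 60*sqrt(2)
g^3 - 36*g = g*(g - 6)*(g + 6)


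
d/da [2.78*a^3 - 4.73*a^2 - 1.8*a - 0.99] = 8.34*a^2 - 9.46*a - 1.8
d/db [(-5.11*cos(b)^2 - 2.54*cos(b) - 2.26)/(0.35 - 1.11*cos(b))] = (-5.6721*cos(b)^2 + 3.577*cos(b) + 3.3976)*sin(b)/(1.2321*cos(b)^2 - 0.777*cos(b) + 0.1225)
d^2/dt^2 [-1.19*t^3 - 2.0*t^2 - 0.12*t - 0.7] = -7.14*t - 4.0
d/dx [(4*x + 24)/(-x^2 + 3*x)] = 4*(x^2 + 12*x - 18)/(x^2*(x^2 - 6*x + 9))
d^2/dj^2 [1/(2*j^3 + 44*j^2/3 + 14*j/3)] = 3*(-j*(9*j + 22)*(3*j^2 + 22*j + 7) + (9*j^2 + 44*j + 7)^2)/(j^3*(3*j^2 + 22*j + 7)^3)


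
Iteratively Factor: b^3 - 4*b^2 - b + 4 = (b - 1)*(b^2 - 3*b - 4) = (b - 1)*(b + 1)*(b - 4)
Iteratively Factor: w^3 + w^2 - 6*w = (w)*(w^2 + w - 6) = w*(w - 2)*(w + 3)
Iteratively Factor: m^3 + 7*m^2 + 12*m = (m + 4)*(m^2 + 3*m) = m*(m + 4)*(m + 3)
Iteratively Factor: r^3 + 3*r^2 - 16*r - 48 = (r - 4)*(r^2 + 7*r + 12) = (r - 4)*(r + 4)*(r + 3)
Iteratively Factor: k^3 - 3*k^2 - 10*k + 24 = (k - 2)*(k^2 - k - 12) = (k - 4)*(k - 2)*(k + 3)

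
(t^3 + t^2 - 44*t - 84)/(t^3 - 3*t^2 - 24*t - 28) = (t + 6)/(t + 2)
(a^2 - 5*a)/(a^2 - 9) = a*(a - 5)/(a^2 - 9)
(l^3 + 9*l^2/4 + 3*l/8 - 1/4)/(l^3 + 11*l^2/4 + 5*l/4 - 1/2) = (l + 1/2)/(l + 1)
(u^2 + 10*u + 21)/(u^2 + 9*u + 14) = (u + 3)/(u + 2)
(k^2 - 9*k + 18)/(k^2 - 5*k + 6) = (k - 6)/(k - 2)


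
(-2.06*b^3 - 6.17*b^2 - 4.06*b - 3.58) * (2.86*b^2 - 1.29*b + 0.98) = -5.8916*b^5 - 14.9888*b^4 - 5.6711*b^3 - 11.048*b^2 + 0.6394*b - 3.5084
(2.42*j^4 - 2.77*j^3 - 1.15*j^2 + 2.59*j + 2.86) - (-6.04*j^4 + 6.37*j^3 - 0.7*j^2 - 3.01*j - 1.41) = 8.46*j^4 - 9.14*j^3 - 0.45*j^2 + 5.6*j + 4.27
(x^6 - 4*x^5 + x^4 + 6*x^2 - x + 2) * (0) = 0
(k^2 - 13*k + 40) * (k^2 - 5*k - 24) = k^4 - 18*k^3 + 81*k^2 + 112*k - 960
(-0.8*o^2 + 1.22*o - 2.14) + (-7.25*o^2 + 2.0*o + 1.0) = -8.05*o^2 + 3.22*o - 1.14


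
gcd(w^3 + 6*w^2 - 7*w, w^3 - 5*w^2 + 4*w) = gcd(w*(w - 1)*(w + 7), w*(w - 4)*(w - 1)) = w^2 - w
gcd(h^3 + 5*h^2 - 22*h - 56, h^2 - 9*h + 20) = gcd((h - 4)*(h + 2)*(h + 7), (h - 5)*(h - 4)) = h - 4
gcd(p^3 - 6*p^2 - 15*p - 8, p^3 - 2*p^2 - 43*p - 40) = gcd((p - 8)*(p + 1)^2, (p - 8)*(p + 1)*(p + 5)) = p^2 - 7*p - 8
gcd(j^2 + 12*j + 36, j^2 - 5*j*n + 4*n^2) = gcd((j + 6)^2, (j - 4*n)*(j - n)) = 1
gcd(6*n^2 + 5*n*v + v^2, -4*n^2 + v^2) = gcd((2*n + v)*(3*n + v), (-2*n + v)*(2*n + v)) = 2*n + v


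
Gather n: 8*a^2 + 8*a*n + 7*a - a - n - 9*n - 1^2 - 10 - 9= 8*a^2 + 6*a + n*(8*a - 10) - 20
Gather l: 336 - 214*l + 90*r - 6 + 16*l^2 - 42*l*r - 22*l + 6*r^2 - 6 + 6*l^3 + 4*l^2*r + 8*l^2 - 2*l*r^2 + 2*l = 6*l^3 + l^2*(4*r + 24) + l*(-2*r^2 - 42*r - 234) + 6*r^2 + 90*r + 324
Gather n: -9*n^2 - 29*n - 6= -9*n^2 - 29*n - 6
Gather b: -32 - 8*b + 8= -8*b - 24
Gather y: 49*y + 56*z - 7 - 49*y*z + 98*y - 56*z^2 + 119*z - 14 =y*(147 - 49*z) - 56*z^2 + 175*z - 21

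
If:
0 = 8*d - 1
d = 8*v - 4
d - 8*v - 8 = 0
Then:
No Solution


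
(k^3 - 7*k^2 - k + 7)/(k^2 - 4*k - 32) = (-k^3 + 7*k^2 + k - 7)/(-k^2 + 4*k + 32)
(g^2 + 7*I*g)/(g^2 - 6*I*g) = (g + 7*I)/(g - 6*I)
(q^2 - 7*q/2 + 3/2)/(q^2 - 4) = (2*q^2 - 7*q + 3)/(2*(q^2 - 4))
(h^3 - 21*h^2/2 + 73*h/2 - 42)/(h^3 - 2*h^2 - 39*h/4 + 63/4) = 2*(h^2 - 7*h + 12)/(2*h^2 + 3*h - 9)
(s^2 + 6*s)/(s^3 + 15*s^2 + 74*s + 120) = s/(s^2 + 9*s + 20)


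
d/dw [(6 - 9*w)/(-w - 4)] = 42/(w + 4)^2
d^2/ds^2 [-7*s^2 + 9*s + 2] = -14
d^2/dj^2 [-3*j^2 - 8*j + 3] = -6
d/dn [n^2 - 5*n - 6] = 2*n - 5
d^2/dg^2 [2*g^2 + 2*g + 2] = 4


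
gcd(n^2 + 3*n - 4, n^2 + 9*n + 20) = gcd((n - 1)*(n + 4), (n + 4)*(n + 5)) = n + 4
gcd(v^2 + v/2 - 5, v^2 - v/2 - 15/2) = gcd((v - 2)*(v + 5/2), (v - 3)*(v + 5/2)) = v + 5/2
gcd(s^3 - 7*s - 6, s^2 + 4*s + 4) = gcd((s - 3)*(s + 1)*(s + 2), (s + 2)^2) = s + 2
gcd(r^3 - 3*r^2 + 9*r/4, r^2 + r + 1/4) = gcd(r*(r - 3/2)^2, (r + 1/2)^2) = 1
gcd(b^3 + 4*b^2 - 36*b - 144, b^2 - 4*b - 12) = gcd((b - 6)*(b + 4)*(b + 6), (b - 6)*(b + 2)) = b - 6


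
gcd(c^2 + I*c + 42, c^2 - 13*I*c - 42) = c - 6*I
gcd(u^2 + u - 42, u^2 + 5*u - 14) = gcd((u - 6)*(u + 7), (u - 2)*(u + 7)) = u + 7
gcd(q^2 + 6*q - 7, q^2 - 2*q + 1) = q - 1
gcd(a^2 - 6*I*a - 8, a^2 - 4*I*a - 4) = a - 2*I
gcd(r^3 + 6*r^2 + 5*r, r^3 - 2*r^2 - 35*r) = r^2 + 5*r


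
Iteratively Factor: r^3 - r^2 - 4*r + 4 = (r + 2)*(r^2 - 3*r + 2) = (r - 2)*(r + 2)*(r - 1)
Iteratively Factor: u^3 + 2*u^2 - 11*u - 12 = (u + 1)*(u^2 + u - 12) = (u - 3)*(u + 1)*(u + 4)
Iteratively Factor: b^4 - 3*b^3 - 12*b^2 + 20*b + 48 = (b - 4)*(b^3 + b^2 - 8*b - 12) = (b - 4)*(b + 2)*(b^2 - b - 6) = (b - 4)*(b - 3)*(b + 2)*(b + 2)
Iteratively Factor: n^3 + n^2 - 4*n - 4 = (n - 2)*(n^2 + 3*n + 2) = (n - 2)*(n + 1)*(n + 2)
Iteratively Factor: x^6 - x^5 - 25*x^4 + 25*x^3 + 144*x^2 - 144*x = (x + 4)*(x^5 - 5*x^4 - 5*x^3 + 45*x^2 - 36*x) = (x - 1)*(x + 4)*(x^4 - 4*x^3 - 9*x^2 + 36*x) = (x - 3)*(x - 1)*(x + 4)*(x^3 - x^2 - 12*x) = (x - 3)*(x - 1)*(x + 3)*(x + 4)*(x^2 - 4*x) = x*(x - 3)*(x - 1)*(x + 3)*(x + 4)*(x - 4)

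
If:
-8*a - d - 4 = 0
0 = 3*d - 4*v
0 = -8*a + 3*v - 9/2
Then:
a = -27/52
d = 2/13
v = 3/26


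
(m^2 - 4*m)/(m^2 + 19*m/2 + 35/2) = 2*m*(m - 4)/(2*m^2 + 19*m + 35)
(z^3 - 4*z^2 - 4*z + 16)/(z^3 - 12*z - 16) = (z - 2)/(z + 2)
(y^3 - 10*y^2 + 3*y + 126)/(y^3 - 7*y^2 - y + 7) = (y^2 - 3*y - 18)/(y^2 - 1)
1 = 1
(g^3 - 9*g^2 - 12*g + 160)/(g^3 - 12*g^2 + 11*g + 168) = (g^2 - g - 20)/(g^2 - 4*g - 21)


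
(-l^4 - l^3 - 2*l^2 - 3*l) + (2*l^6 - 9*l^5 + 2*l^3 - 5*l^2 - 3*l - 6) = 2*l^6 - 9*l^5 - l^4 + l^3 - 7*l^2 - 6*l - 6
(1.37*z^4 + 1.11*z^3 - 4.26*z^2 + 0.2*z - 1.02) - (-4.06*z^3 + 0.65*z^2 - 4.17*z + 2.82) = 1.37*z^4 + 5.17*z^3 - 4.91*z^2 + 4.37*z - 3.84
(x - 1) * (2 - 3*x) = -3*x^2 + 5*x - 2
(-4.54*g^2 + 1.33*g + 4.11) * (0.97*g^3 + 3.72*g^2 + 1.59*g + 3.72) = -4.4038*g^5 - 15.5987*g^4 + 1.7157*g^3 + 0.515100000000004*g^2 + 11.4825*g + 15.2892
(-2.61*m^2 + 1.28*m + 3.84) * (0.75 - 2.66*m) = 6.9426*m^3 - 5.3623*m^2 - 9.2544*m + 2.88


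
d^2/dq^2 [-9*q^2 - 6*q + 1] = -18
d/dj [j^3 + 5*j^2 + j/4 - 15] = 3*j^2 + 10*j + 1/4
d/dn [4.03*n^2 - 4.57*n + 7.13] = 8.06*n - 4.57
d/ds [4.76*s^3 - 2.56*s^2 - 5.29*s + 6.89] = 14.28*s^2 - 5.12*s - 5.29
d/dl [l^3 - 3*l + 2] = 3*l^2 - 3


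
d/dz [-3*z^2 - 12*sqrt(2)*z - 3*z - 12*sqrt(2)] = -6*z - 12*sqrt(2) - 3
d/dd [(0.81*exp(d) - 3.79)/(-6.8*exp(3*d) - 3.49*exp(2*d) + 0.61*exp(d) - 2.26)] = (11.016*exp(3*d) - 74.4891*exp(2*d) - 26.4542*exp(d) + 0.4813)*exp(d)/(46.24*exp(6*d) + 47.464*exp(5*d) + 3.8841*exp(4*d) + 26.4782*exp(3*d) + 16.1469*exp(2*d) - 2.7572*exp(d) + 5.1076)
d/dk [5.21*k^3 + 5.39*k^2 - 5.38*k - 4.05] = 15.63*k^2 + 10.78*k - 5.38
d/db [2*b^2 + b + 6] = 4*b + 1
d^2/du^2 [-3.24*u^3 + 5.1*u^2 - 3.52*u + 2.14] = 10.2 - 19.44*u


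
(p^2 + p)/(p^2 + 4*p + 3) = p/(p + 3)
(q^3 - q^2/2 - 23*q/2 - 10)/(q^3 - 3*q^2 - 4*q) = (q + 5/2)/q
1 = 1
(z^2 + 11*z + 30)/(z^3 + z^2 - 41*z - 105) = (z + 6)/(z^2 - 4*z - 21)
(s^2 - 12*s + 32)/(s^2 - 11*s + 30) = (s^2 - 12*s + 32)/(s^2 - 11*s + 30)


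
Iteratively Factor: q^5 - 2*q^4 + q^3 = (q - 1)*(q^4 - q^3) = q*(q - 1)*(q^3 - q^2) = q^2*(q - 1)*(q^2 - q) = q^2*(q - 1)^2*(q)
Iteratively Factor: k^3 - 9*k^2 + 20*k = (k - 5)*(k^2 - 4*k) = k*(k - 5)*(k - 4)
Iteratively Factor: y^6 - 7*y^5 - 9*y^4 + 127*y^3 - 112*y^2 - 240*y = (y + 4)*(y^5 - 11*y^4 + 35*y^3 - 13*y^2 - 60*y) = (y + 1)*(y + 4)*(y^4 - 12*y^3 + 47*y^2 - 60*y) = (y - 3)*(y + 1)*(y + 4)*(y^3 - 9*y^2 + 20*y) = (y - 5)*(y - 3)*(y + 1)*(y + 4)*(y^2 - 4*y) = y*(y - 5)*(y - 3)*(y + 1)*(y + 4)*(y - 4)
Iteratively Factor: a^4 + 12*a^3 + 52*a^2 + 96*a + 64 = (a + 4)*(a^3 + 8*a^2 + 20*a + 16) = (a + 4)^2*(a^2 + 4*a + 4) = (a + 2)*(a + 4)^2*(a + 2)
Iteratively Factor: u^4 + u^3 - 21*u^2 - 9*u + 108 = (u + 4)*(u^3 - 3*u^2 - 9*u + 27) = (u - 3)*(u + 4)*(u^2 - 9) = (u - 3)*(u + 3)*(u + 4)*(u - 3)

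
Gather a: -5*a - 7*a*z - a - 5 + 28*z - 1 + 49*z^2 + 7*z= a*(-7*z - 6) + 49*z^2 + 35*z - 6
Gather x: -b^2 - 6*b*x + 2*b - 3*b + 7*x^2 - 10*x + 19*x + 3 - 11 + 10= -b^2 - b + 7*x^2 + x*(9 - 6*b) + 2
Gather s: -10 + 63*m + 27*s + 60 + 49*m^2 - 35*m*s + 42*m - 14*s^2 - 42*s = 49*m^2 + 105*m - 14*s^2 + s*(-35*m - 15) + 50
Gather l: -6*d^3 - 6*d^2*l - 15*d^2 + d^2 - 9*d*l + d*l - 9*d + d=-6*d^3 - 14*d^2 - 8*d + l*(-6*d^2 - 8*d)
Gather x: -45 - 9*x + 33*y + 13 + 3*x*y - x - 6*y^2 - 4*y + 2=x*(3*y - 10) - 6*y^2 + 29*y - 30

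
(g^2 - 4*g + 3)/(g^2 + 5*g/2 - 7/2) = 2*(g - 3)/(2*g + 7)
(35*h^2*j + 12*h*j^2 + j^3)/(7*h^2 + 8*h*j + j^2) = j*(5*h + j)/(h + j)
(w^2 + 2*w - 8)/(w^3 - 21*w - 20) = (w - 2)/(w^2 - 4*w - 5)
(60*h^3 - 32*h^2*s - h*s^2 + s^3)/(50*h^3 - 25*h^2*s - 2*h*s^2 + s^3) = (6*h + s)/(5*h + s)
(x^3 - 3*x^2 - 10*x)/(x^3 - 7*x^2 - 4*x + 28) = x*(x - 5)/(x^2 - 9*x + 14)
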